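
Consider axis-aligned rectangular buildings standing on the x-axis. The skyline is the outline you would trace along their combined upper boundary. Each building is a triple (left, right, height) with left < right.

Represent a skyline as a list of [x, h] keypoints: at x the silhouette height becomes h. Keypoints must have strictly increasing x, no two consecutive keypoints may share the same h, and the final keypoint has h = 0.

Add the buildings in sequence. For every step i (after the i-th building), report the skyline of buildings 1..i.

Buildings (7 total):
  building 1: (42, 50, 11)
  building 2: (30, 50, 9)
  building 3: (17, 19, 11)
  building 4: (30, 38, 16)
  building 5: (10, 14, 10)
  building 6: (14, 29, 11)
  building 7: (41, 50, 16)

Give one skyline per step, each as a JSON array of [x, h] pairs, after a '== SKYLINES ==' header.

== SKYLINES ==
[[42,11],[50,0]]
[[30,9],[42,11],[50,0]]
[[17,11],[19,0],[30,9],[42,11],[50,0]]
[[17,11],[19,0],[30,16],[38,9],[42,11],[50,0]]
[[10,10],[14,0],[17,11],[19,0],[30,16],[38,9],[42,11],[50,0]]
[[10,10],[14,11],[29,0],[30,16],[38,9],[42,11],[50,0]]
[[10,10],[14,11],[29,0],[30,16],[38,9],[41,16],[50,0]]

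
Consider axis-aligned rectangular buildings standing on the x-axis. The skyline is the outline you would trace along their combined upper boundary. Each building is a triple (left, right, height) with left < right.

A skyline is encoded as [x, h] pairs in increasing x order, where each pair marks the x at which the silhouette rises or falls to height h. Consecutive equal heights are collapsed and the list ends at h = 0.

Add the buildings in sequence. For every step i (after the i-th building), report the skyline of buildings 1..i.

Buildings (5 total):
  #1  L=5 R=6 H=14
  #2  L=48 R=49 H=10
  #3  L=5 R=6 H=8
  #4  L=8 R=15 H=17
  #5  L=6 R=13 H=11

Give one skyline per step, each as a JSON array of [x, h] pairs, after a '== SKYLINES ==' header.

== SKYLINES ==
[[5,14],[6,0]]
[[5,14],[6,0],[48,10],[49,0]]
[[5,14],[6,0],[48,10],[49,0]]
[[5,14],[6,0],[8,17],[15,0],[48,10],[49,0]]
[[5,14],[6,11],[8,17],[15,0],[48,10],[49,0]]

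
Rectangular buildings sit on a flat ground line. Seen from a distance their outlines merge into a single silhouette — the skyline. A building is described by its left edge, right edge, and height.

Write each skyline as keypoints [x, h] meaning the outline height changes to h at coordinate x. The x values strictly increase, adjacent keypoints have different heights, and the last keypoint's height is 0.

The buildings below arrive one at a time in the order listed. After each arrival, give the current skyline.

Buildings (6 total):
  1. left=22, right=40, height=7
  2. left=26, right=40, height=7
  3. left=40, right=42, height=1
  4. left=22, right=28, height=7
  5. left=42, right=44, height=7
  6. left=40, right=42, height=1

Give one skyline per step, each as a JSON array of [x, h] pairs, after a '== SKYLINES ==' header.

== SKYLINES ==
[[22,7],[40,0]]
[[22,7],[40,0]]
[[22,7],[40,1],[42,0]]
[[22,7],[40,1],[42,0]]
[[22,7],[40,1],[42,7],[44,0]]
[[22,7],[40,1],[42,7],[44,0]]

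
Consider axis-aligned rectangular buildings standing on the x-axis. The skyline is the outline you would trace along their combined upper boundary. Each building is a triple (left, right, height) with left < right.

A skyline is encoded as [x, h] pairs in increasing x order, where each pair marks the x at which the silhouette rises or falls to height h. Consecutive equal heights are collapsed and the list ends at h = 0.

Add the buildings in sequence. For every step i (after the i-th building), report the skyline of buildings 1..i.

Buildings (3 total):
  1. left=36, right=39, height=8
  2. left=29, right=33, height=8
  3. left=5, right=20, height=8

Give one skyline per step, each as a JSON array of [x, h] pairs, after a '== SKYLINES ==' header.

== SKYLINES ==
[[36,8],[39,0]]
[[29,8],[33,0],[36,8],[39,0]]
[[5,8],[20,0],[29,8],[33,0],[36,8],[39,0]]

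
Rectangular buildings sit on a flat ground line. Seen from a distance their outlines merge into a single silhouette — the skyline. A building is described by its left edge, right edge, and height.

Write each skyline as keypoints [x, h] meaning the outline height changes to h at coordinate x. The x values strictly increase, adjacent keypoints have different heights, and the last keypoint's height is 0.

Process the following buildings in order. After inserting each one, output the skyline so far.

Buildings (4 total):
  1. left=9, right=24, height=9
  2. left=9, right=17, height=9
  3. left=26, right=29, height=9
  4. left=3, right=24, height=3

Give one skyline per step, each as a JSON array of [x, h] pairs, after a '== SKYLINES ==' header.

== SKYLINES ==
[[9,9],[24,0]]
[[9,9],[24,0]]
[[9,9],[24,0],[26,9],[29,0]]
[[3,3],[9,9],[24,0],[26,9],[29,0]]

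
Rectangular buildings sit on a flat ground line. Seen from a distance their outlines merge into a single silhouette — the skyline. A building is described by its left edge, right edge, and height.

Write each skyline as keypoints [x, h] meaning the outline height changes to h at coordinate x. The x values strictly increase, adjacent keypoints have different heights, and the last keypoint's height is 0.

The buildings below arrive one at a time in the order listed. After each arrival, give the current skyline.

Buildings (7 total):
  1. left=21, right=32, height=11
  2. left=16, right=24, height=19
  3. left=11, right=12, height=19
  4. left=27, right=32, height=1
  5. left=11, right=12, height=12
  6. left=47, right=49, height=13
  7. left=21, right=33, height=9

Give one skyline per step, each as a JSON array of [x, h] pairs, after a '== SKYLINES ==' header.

== SKYLINES ==
[[21,11],[32,0]]
[[16,19],[24,11],[32,0]]
[[11,19],[12,0],[16,19],[24,11],[32,0]]
[[11,19],[12,0],[16,19],[24,11],[32,0]]
[[11,19],[12,0],[16,19],[24,11],[32,0]]
[[11,19],[12,0],[16,19],[24,11],[32,0],[47,13],[49,0]]
[[11,19],[12,0],[16,19],[24,11],[32,9],[33,0],[47,13],[49,0]]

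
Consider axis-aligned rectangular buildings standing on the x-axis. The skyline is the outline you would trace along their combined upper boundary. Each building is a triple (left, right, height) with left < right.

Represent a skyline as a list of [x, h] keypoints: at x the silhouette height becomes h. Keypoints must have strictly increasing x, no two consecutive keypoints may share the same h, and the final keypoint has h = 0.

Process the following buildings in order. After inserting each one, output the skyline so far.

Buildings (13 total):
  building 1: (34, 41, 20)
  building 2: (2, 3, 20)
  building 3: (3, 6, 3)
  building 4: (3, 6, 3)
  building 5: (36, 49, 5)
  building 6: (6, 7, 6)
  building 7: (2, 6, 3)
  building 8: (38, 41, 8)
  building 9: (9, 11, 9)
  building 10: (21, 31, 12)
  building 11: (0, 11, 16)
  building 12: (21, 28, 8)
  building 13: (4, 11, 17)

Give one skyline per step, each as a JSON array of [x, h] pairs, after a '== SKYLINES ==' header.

== SKYLINES ==
[[34,20],[41,0]]
[[2,20],[3,0],[34,20],[41,0]]
[[2,20],[3,3],[6,0],[34,20],[41,0]]
[[2,20],[3,3],[6,0],[34,20],[41,0]]
[[2,20],[3,3],[6,0],[34,20],[41,5],[49,0]]
[[2,20],[3,3],[6,6],[7,0],[34,20],[41,5],[49,0]]
[[2,20],[3,3],[6,6],[7,0],[34,20],[41,5],[49,0]]
[[2,20],[3,3],[6,6],[7,0],[34,20],[41,5],[49,0]]
[[2,20],[3,3],[6,6],[7,0],[9,9],[11,0],[34,20],[41,5],[49,0]]
[[2,20],[3,3],[6,6],[7,0],[9,9],[11,0],[21,12],[31,0],[34,20],[41,5],[49,0]]
[[0,16],[2,20],[3,16],[11,0],[21,12],[31,0],[34,20],[41,5],[49,0]]
[[0,16],[2,20],[3,16],[11,0],[21,12],[31,0],[34,20],[41,5],[49,0]]
[[0,16],[2,20],[3,16],[4,17],[11,0],[21,12],[31,0],[34,20],[41,5],[49,0]]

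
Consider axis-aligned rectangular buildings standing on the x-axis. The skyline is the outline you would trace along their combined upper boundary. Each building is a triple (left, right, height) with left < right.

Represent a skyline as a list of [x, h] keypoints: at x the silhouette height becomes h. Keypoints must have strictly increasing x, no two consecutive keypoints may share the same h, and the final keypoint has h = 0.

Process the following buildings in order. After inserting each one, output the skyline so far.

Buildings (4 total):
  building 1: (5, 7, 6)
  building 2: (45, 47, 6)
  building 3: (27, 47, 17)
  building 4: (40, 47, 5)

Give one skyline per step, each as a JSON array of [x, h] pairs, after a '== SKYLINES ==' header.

== SKYLINES ==
[[5,6],[7,0]]
[[5,6],[7,0],[45,6],[47,0]]
[[5,6],[7,0],[27,17],[47,0]]
[[5,6],[7,0],[27,17],[47,0]]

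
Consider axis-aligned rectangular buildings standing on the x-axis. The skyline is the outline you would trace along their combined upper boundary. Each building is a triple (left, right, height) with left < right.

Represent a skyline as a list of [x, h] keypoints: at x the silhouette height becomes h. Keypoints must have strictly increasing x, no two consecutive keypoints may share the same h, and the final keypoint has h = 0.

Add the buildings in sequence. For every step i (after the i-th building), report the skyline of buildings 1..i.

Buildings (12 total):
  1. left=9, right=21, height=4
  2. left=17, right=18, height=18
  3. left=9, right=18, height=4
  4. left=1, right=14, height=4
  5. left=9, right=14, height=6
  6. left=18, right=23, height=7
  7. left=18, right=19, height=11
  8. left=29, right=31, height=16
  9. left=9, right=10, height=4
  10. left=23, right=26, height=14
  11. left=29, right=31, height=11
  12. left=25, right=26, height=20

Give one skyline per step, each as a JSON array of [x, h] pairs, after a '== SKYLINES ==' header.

== SKYLINES ==
[[9,4],[21,0]]
[[9,4],[17,18],[18,4],[21,0]]
[[9,4],[17,18],[18,4],[21,0]]
[[1,4],[17,18],[18,4],[21,0]]
[[1,4],[9,6],[14,4],[17,18],[18,4],[21,0]]
[[1,4],[9,6],[14,4],[17,18],[18,7],[23,0]]
[[1,4],[9,6],[14,4],[17,18],[18,11],[19,7],[23,0]]
[[1,4],[9,6],[14,4],[17,18],[18,11],[19,7],[23,0],[29,16],[31,0]]
[[1,4],[9,6],[14,4],[17,18],[18,11],[19,7],[23,0],[29,16],[31,0]]
[[1,4],[9,6],[14,4],[17,18],[18,11],[19,7],[23,14],[26,0],[29,16],[31,0]]
[[1,4],[9,6],[14,4],[17,18],[18,11],[19,7],[23,14],[26,0],[29,16],[31,0]]
[[1,4],[9,6],[14,4],[17,18],[18,11],[19,7],[23,14],[25,20],[26,0],[29,16],[31,0]]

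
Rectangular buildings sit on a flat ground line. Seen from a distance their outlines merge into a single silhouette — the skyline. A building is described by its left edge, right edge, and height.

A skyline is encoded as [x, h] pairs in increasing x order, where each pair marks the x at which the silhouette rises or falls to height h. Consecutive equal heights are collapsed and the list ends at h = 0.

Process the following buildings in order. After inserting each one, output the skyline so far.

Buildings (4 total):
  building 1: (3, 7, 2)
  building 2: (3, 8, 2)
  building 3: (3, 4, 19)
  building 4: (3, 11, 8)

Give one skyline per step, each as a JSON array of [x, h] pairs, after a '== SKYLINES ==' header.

== SKYLINES ==
[[3,2],[7,0]]
[[3,2],[8,0]]
[[3,19],[4,2],[8,0]]
[[3,19],[4,8],[11,0]]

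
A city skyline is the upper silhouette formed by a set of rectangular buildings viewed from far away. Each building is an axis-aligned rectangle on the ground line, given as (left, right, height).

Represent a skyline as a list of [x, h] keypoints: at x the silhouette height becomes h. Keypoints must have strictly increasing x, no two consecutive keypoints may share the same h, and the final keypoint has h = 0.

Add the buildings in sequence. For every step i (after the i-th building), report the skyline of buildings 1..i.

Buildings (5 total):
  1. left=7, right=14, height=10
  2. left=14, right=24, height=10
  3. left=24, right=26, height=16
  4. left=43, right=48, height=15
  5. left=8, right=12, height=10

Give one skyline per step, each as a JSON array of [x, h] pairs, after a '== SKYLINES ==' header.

== SKYLINES ==
[[7,10],[14,0]]
[[7,10],[24,0]]
[[7,10],[24,16],[26,0]]
[[7,10],[24,16],[26,0],[43,15],[48,0]]
[[7,10],[24,16],[26,0],[43,15],[48,0]]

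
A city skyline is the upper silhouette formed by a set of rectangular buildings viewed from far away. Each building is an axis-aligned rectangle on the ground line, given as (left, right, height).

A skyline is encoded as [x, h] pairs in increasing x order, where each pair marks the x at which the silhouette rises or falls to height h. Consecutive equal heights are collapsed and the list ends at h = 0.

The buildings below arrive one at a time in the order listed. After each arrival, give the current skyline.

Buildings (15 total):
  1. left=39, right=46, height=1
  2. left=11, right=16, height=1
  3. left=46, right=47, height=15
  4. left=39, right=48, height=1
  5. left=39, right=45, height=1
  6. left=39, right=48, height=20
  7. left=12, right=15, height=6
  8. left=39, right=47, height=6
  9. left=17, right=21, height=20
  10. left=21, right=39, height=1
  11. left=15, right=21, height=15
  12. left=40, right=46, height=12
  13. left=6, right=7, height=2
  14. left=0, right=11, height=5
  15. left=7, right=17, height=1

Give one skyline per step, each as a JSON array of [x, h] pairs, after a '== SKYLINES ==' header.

== SKYLINES ==
[[39,1],[46,0]]
[[11,1],[16,0],[39,1],[46,0]]
[[11,1],[16,0],[39,1],[46,15],[47,0]]
[[11,1],[16,0],[39,1],[46,15],[47,1],[48,0]]
[[11,1],[16,0],[39,1],[46,15],[47,1],[48,0]]
[[11,1],[16,0],[39,20],[48,0]]
[[11,1],[12,6],[15,1],[16,0],[39,20],[48,0]]
[[11,1],[12,6],[15,1],[16,0],[39,20],[48,0]]
[[11,1],[12,6],[15,1],[16,0],[17,20],[21,0],[39,20],[48,0]]
[[11,1],[12,6],[15,1],[16,0],[17,20],[21,1],[39,20],[48,0]]
[[11,1],[12,6],[15,15],[17,20],[21,1],[39,20],[48,0]]
[[11,1],[12,6],[15,15],[17,20],[21,1],[39,20],[48,0]]
[[6,2],[7,0],[11,1],[12,6],[15,15],[17,20],[21,1],[39,20],[48,0]]
[[0,5],[11,1],[12,6],[15,15],[17,20],[21,1],[39,20],[48,0]]
[[0,5],[11,1],[12,6],[15,15],[17,20],[21,1],[39,20],[48,0]]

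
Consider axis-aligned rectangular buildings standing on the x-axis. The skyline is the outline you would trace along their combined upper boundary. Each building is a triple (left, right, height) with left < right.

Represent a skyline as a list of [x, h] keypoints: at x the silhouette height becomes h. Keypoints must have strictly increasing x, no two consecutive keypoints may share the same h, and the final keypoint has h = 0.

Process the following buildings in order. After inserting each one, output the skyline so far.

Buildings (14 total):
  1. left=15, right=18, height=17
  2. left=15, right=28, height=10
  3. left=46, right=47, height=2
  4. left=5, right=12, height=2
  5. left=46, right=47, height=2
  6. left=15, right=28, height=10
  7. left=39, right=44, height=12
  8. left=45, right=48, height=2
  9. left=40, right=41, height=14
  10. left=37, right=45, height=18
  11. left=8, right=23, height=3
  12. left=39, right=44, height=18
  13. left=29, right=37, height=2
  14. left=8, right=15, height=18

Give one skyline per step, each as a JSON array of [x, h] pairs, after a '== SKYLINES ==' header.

== SKYLINES ==
[[15,17],[18,0]]
[[15,17],[18,10],[28,0]]
[[15,17],[18,10],[28,0],[46,2],[47,0]]
[[5,2],[12,0],[15,17],[18,10],[28,0],[46,2],[47,0]]
[[5,2],[12,0],[15,17],[18,10],[28,0],[46,2],[47,0]]
[[5,2],[12,0],[15,17],[18,10],[28,0],[46,2],[47,0]]
[[5,2],[12,0],[15,17],[18,10],[28,0],[39,12],[44,0],[46,2],[47,0]]
[[5,2],[12,0],[15,17],[18,10],[28,0],[39,12],[44,0],[45,2],[48,0]]
[[5,2],[12,0],[15,17],[18,10],[28,0],[39,12],[40,14],[41,12],[44,0],[45,2],[48,0]]
[[5,2],[12,0],[15,17],[18,10],[28,0],[37,18],[45,2],[48,0]]
[[5,2],[8,3],[15,17],[18,10],[28,0],[37,18],[45,2],[48,0]]
[[5,2],[8,3],[15,17],[18,10],[28,0],[37,18],[45,2],[48,0]]
[[5,2],[8,3],[15,17],[18,10],[28,0],[29,2],[37,18],[45,2],[48,0]]
[[5,2],[8,18],[15,17],[18,10],[28,0],[29,2],[37,18],[45,2],[48,0]]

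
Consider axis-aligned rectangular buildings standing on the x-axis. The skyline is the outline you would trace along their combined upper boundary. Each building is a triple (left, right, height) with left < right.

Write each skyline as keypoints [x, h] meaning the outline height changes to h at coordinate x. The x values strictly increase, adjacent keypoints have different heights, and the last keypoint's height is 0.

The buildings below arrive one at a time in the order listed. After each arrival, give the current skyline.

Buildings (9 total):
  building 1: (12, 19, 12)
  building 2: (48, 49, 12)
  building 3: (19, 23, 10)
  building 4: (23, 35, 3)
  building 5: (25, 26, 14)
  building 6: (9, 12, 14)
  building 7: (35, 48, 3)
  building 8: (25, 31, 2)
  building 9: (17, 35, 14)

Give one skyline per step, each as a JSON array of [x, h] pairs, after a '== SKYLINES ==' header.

== SKYLINES ==
[[12,12],[19,0]]
[[12,12],[19,0],[48,12],[49,0]]
[[12,12],[19,10],[23,0],[48,12],[49,0]]
[[12,12],[19,10],[23,3],[35,0],[48,12],[49,0]]
[[12,12],[19,10],[23,3],[25,14],[26,3],[35,0],[48,12],[49,0]]
[[9,14],[12,12],[19,10],[23,3],[25,14],[26,3],[35,0],[48,12],[49,0]]
[[9,14],[12,12],[19,10],[23,3],[25,14],[26,3],[48,12],[49,0]]
[[9,14],[12,12],[19,10],[23,3],[25,14],[26,3],[48,12],[49,0]]
[[9,14],[12,12],[17,14],[35,3],[48,12],[49,0]]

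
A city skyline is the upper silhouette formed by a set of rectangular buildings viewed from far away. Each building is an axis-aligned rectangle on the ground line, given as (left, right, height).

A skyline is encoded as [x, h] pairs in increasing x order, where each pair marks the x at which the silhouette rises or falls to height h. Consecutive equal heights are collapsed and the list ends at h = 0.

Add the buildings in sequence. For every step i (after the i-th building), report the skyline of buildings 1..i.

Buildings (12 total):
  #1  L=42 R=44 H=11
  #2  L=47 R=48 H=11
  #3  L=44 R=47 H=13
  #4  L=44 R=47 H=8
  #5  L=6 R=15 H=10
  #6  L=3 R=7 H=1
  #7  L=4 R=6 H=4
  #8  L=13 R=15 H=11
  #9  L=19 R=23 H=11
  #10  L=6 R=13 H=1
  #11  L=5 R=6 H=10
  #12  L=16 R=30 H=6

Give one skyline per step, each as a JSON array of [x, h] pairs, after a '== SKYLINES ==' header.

== SKYLINES ==
[[42,11],[44,0]]
[[42,11],[44,0],[47,11],[48,0]]
[[42,11],[44,13],[47,11],[48,0]]
[[42,11],[44,13],[47,11],[48,0]]
[[6,10],[15,0],[42,11],[44,13],[47,11],[48,0]]
[[3,1],[6,10],[15,0],[42,11],[44,13],[47,11],[48,0]]
[[3,1],[4,4],[6,10],[15,0],[42,11],[44,13],[47,11],[48,0]]
[[3,1],[4,4],[6,10],[13,11],[15,0],[42,11],[44,13],[47,11],[48,0]]
[[3,1],[4,4],[6,10],[13,11],[15,0],[19,11],[23,0],[42,11],[44,13],[47,11],[48,0]]
[[3,1],[4,4],[6,10],[13,11],[15,0],[19,11],[23,0],[42,11],[44,13],[47,11],[48,0]]
[[3,1],[4,4],[5,10],[13,11],[15,0],[19,11],[23,0],[42,11],[44,13],[47,11],[48,0]]
[[3,1],[4,4],[5,10],[13,11],[15,0],[16,6],[19,11],[23,6],[30,0],[42,11],[44,13],[47,11],[48,0]]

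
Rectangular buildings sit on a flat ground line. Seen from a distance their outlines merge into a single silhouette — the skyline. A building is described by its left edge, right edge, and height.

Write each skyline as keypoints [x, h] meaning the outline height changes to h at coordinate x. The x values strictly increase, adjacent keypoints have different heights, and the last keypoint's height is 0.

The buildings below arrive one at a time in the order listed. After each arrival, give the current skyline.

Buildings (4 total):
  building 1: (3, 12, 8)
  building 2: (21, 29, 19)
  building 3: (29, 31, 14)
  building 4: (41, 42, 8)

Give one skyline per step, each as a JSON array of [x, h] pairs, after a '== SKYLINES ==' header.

== SKYLINES ==
[[3,8],[12,0]]
[[3,8],[12,0],[21,19],[29,0]]
[[3,8],[12,0],[21,19],[29,14],[31,0]]
[[3,8],[12,0],[21,19],[29,14],[31,0],[41,8],[42,0]]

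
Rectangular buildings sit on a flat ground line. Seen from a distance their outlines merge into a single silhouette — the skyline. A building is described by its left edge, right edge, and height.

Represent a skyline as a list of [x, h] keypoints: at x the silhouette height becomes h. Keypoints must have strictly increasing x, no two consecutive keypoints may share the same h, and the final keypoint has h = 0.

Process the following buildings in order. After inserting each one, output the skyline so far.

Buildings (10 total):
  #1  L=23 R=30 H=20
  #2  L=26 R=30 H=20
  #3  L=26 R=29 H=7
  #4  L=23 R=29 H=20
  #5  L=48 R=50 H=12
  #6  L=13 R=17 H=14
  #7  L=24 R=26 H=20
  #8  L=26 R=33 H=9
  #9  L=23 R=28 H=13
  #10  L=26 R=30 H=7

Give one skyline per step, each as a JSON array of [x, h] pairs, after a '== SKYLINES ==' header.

== SKYLINES ==
[[23,20],[30,0]]
[[23,20],[30,0]]
[[23,20],[30,0]]
[[23,20],[30,0]]
[[23,20],[30,0],[48,12],[50,0]]
[[13,14],[17,0],[23,20],[30,0],[48,12],[50,0]]
[[13,14],[17,0],[23,20],[30,0],[48,12],[50,0]]
[[13,14],[17,0],[23,20],[30,9],[33,0],[48,12],[50,0]]
[[13,14],[17,0],[23,20],[30,9],[33,0],[48,12],[50,0]]
[[13,14],[17,0],[23,20],[30,9],[33,0],[48,12],[50,0]]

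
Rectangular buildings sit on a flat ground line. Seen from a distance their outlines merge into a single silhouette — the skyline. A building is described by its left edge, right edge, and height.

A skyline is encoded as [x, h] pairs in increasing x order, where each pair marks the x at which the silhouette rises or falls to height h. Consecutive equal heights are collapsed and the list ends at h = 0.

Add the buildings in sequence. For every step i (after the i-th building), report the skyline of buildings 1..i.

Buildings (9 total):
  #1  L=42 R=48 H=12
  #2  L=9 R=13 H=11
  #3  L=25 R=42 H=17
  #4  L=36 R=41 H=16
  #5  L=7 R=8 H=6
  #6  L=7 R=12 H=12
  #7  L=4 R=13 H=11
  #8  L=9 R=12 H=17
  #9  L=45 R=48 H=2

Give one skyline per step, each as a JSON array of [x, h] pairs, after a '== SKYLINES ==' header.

== SKYLINES ==
[[42,12],[48,0]]
[[9,11],[13,0],[42,12],[48,0]]
[[9,11],[13,0],[25,17],[42,12],[48,0]]
[[9,11],[13,0],[25,17],[42,12],[48,0]]
[[7,6],[8,0],[9,11],[13,0],[25,17],[42,12],[48,0]]
[[7,12],[12,11],[13,0],[25,17],[42,12],[48,0]]
[[4,11],[7,12],[12,11],[13,0],[25,17],[42,12],[48,0]]
[[4,11],[7,12],[9,17],[12,11],[13,0],[25,17],[42,12],[48,0]]
[[4,11],[7,12],[9,17],[12,11],[13,0],[25,17],[42,12],[48,0]]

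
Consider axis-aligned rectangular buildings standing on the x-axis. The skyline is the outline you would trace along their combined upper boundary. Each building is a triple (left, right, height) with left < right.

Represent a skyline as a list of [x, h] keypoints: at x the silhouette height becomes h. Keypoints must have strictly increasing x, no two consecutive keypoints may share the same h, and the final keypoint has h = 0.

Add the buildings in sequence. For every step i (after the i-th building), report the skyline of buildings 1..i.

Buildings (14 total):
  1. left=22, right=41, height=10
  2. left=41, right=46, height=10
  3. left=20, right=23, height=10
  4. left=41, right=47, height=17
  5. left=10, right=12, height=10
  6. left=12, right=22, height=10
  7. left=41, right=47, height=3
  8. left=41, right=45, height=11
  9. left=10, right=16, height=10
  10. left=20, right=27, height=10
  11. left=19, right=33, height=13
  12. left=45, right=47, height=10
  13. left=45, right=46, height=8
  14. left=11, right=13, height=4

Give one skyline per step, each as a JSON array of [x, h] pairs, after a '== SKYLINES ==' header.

== SKYLINES ==
[[22,10],[41,0]]
[[22,10],[46,0]]
[[20,10],[46,0]]
[[20,10],[41,17],[47,0]]
[[10,10],[12,0],[20,10],[41,17],[47,0]]
[[10,10],[41,17],[47,0]]
[[10,10],[41,17],[47,0]]
[[10,10],[41,17],[47,0]]
[[10,10],[41,17],[47,0]]
[[10,10],[41,17],[47,0]]
[[10,10],[19,13],[33,10],[41,17],[47,0]]
[[10,10],[19,13],[33,10],[41,17],[47,0]]
[[10,10],[19,13],[33,10],[41,17],[47,0]]
[[10,10],[19,13],[33,10],[41,17],[47,0]]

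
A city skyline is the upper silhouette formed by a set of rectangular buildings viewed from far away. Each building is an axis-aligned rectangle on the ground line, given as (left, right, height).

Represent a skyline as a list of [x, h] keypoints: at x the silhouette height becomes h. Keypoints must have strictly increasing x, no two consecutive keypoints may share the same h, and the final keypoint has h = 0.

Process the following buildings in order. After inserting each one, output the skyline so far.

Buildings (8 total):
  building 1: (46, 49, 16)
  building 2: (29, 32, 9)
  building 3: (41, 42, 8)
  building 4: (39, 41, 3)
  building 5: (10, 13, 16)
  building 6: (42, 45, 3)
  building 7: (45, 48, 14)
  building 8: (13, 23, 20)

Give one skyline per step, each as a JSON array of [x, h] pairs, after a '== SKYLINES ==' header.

== SKYLINES ==
[[46,16],[49,0]]
[[29,9],[32,0],[46,16],[49,0]]
[[29,9],[32,0],[41,8],[42,0],[46,16],[49,0]]
[[29,9],[32,0],[39,3],[41,8],[42,0],[46,16],[49,0]]
[[10,16],[13,0],[29,9],[32,0],[39,3],[41,8],[42,0],[46,16],[49,0]]
[[10,16],[13,0],[29,9],[32,0],[39,3],[41,8],[42,3],[45,0],[46,16],[49,0]]
[[10,16],[13,0],[29,9],[32,0],[39,3],[41,8],[42,3],[45,14],[46,16],[49,0]]
[[10,16],[13,20],[23,0],[29,9],[32,0],[39,3],[41,8],[42,3],[45,14],[46,16],[49,0]]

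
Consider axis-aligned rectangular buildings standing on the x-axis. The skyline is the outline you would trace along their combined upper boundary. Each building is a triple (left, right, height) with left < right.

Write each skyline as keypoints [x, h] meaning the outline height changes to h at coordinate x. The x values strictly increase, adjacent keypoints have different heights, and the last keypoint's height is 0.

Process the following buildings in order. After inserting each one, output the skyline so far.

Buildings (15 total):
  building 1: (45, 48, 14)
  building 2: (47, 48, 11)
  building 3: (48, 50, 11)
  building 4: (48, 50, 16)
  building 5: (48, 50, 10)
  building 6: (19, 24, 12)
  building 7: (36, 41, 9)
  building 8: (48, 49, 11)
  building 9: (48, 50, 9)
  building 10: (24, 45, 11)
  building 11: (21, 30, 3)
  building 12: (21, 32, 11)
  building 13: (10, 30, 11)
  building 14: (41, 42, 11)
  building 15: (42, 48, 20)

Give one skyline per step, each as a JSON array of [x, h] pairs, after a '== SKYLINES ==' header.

== SKYLINES ==
[[45,14],[48,0]]
[[45,14],[48,0]]
[[45,14],[48,11],[50,0]]
[[45,14],[48,16],[50,0]]
[[45,14],[48,16],[50,0]]
[[19,12],[24,0],[45,14],[48,16],[50,0]]
[[19,12],[24,0],[36,9],[41,0],[45,14],[48,16],[50,0]]
[[19,12],[24,0],[36,9],[41,0],[45,14],[48,16],[50,0]]
[[19,12],[24,0],[36,9],[41,0],[45,14],[48,16],[50,0]]
[[19,12],[24,11],[45,14],[48,16],[50,0]]
[[19,12],[24,11],[45,14],[48,16],[50,0]]
[[19,12],[24,11],[45,14],[48,16],[50,0]]
[[10,11],[19,12],[24,11],[45,14],[48,16],[50,0]]
[[10,11],[19,12],[24,11],[45,14],[48,16],[50,0]]
[[10,11],[19,12],[24,11],[42,20],[48,16],[50,0]]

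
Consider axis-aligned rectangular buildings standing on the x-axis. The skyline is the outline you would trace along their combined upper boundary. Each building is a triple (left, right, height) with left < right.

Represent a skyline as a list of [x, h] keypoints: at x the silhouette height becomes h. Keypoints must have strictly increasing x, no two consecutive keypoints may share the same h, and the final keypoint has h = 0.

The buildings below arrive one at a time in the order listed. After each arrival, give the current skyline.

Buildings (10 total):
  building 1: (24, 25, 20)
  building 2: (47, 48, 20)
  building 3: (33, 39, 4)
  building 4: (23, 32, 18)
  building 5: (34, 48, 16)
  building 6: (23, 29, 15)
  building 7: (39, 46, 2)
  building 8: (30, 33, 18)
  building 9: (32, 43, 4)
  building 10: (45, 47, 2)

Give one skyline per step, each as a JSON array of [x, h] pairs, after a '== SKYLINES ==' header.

== SKYLINES ==
[[24,20],[25,0]]
[[24,20],[25,0],[47,20],[48,0]]
[[24,20],[25,0],[33,4],[39,0],[47,20],[48,0]]
[[23,18],[24,20],[25,18],[32,0],[33,4],[39,0],[47,20],[48,0]]
[[23,18],[24,20],[25,18],[32,0],[33,4],[34,16],[47,20],[48,0]]
[[23,18],[24,20],[25,18],[32,0],[33,4],[34,16],[47,20],[48,0]]
[[23,18],[24,20],[25,18],[32,0],[33,4],[34,16],[47,20],[48,0]]
[[23,18],[24,20],[25,18],[33,4],[34,16],[47,20],[48,0]]
[[23,18],[24,20],[25,18],[33,4],[34,16],[47,20],[48,0]]
[[23,18],[24,20],[25,18],[33,4],[34,16],[47,20],[48,0]]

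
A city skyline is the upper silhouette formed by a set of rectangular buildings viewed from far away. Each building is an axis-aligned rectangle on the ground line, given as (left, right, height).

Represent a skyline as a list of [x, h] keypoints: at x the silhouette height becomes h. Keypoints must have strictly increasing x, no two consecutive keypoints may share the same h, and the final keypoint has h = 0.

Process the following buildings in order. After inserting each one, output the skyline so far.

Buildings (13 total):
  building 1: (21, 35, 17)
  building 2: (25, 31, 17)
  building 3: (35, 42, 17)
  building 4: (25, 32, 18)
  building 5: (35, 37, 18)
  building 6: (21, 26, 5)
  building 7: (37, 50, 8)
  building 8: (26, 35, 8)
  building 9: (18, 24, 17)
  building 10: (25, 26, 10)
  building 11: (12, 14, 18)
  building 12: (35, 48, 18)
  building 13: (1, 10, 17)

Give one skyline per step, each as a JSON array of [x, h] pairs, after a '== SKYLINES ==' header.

== SKYLINES ==
[[21,17],[35,0]]
[[21,17],[35,0]]
[[21,17],[42,0]]
[[21,17],[25,18],[32,17],[42,0]]
[[21,17],[25,18],[32,17],[35,18],[37,17],[42,0]]
[[21,17],[25,18],[32,17],[35,18],[37,17],[42,0]]
[[21,17],[25,18],[32,17],[35,18],[37,17],[42,8],[50,0]]
[[21,17],[25,18],[32,17],[35,18],[37,17],[42,8],[50,0]]
[[18,17],[25,18],[32,17],[35,18],[37,17],[42,8],[50,0]]
[[18,17],[25,18],[32,17],[35,18],[37,17],[42,8],[50,0]]
[[12,18],[14,0],[18,17],[25,18],[32,17],[35,18],[37,17],[42,8],[50,0]]
[[12,18],[14,0],[18,17],[25,18],[32,17],[35,18],[48,8],[50,0]]
[[1,17],[10,0],[12,18],[14,0],[18,17],[25,18],[32,17],[35,18],[48,8],[50,0]]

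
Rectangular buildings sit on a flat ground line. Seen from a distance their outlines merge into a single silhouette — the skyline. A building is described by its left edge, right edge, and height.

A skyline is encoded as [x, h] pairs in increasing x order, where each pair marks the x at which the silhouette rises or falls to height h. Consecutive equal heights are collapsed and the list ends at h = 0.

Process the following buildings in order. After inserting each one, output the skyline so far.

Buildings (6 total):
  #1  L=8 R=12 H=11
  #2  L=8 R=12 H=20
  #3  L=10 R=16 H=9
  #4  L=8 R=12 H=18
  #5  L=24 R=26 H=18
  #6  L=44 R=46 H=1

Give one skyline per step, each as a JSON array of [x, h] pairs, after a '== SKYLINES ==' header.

== SKYLINES ==
[[8,11],[12,0]]
[[8,20],[12,0]]
[[8,20],[12,9],[16,0]]
[[8,20],[12,9],[16,0]]
[[8,20],[12,9],[16,0],[24,18],[26,0]]
[[8,20],[12,9],[16,0],[24,18],[26,0],[44,1],[46,0]]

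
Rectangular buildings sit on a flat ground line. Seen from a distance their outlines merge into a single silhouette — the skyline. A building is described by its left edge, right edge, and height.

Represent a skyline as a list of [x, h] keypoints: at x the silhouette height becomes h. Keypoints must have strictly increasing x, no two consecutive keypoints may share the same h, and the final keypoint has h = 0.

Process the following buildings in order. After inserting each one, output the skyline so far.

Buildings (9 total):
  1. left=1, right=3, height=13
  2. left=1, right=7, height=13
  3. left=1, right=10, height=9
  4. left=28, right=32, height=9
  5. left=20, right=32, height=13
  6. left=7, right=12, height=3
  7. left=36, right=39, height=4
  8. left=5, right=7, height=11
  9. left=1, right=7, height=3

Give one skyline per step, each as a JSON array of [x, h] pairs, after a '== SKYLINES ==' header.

== SKYLINES ==
[[1,13],[3,0]]
[[1,13],[7,0]]
[[1,13],[7,9],[10,0]]
[[1,13],[7,9],[10,0],[28,9],[32,0]]
[[1,13],[7,9],[10,0],[20,13],[32,0]]
[[1,13],[7,9],[10,3],[12,0],[20,13],[32,0]]
[[1,13],[7,9],[10,3],[12,0],[20,13],[32,0],[36,4],[39,0]]
[[1,13],[7,9],[10,3],[12,0],[20,13],[32,0],[36,4],[39,0]]
[[1,13],[7,9],[10,3],[12,0],[20,13],[32,0],[36,4],[39,0]]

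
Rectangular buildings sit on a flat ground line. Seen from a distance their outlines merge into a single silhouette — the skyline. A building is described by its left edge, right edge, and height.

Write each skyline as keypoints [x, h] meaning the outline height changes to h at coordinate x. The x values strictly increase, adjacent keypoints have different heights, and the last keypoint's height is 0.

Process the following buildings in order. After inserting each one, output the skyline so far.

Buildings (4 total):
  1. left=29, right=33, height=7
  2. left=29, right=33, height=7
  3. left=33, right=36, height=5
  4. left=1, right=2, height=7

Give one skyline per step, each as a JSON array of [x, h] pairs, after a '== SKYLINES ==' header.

== SKYLINES ==
[[29,7],[33,0]]
[[29,7],[33,0]]
[[29,7],[33,5],[36,0]]
[[1,7],[2,0],[29,7],[33,5],[36,0]]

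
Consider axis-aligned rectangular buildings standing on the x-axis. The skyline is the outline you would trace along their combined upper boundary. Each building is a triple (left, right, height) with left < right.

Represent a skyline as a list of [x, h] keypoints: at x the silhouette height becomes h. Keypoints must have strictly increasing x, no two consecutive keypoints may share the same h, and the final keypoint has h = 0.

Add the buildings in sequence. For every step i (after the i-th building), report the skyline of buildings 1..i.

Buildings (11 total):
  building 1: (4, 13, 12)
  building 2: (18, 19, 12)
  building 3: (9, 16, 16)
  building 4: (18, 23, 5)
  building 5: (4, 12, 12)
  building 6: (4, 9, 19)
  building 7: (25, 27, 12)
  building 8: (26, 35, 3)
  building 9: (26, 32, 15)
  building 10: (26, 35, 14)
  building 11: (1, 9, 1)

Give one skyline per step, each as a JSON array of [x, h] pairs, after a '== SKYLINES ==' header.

== SKYLINES ==
[[4,12],[13,0]]
[[4,12],[13,0],[18,12],[19,0]]
[[4,12],[9,16],[16,0],[18,12],[19,0]]
[[4,12],[9,16],[16,0],[18,12],[19,5],[23,0]]
[[4,12],[9,16],[16,0],[18,12],[19,5],[23,0]]
[[4,19],[9,16],[16,0],[18,12],[19,5],[23,0]]
[[4,19],[9,16],[16,0],[18,12],[19,5],[23,0],[25,12],[27,0]]
[[4,19],[9,16],[16,0],[18,12],[19,5],[23,0],[25,12],[27,3],[35,0]]
[[4,19],[9,16],[16,0],[18,12],[19,5],[23,0],[25,12],[26,15],[32,3],[35,0]]
[[4,19],[9,16],[16,0],[18,12],[19,5],[23,0],[25,12],[26,15],[32,14],[35,0]]
[[1,1],[4,19],[9,16],[16,0],[18,12],[19,5],[23,0],[25,12],[26,15],[32,14],[35,0]]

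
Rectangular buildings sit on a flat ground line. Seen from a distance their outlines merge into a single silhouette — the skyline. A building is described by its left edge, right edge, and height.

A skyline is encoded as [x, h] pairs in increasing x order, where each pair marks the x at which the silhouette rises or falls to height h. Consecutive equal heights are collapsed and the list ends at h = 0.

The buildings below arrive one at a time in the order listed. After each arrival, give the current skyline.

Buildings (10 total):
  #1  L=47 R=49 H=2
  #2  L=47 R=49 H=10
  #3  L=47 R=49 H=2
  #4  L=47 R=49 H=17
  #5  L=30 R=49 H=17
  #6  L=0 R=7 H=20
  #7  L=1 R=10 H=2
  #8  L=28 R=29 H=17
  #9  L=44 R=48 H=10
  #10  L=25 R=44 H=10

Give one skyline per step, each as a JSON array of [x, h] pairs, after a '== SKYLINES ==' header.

== SKYLINES ==
[[47,2],[49,0]]
[[47,10],[49,0]]
[[47,10],[49,0]]
[[47,17],[49,0]]
[[30,17],[49,0]]
[[0,20],[7,0],[30,17],[49,0]]
[[0,20],[7,2],[10,0],[30,17],[49,0]]
[[0,20],[7,2],[10,0],[28,17],[29,0],[30,17],[49,0]]
[[0,20],[7,2],[10,0],[28,17],[29,0],[30,17],[49,0]]
[[0,20],[7,2],[10,0],[25,10],[28,17],[29,10],[30,17],[49,0]]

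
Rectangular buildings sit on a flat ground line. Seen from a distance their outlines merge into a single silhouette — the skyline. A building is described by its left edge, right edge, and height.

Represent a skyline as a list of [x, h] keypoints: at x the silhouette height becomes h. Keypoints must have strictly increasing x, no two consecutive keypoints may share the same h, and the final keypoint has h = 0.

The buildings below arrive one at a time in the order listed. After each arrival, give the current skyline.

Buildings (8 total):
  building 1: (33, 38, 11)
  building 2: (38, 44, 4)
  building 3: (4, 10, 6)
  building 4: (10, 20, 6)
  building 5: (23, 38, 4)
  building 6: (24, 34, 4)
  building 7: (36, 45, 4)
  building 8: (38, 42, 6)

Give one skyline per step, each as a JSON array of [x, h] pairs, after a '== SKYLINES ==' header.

== SKYLINES ==
[[33,11],[38,0]]
[[33,11],[38,4],[44,0]]
[[4,6],[10,0],[33,11],[38,4],[44,0]]
[[4,6],[20,0],[33,11],[38,4],[44,0]]
[[4,6],[20,0],[23,4],[33,11],[38,4],[44,0]]
[[4,6],[20,0],[23,4],[33,11],[38,4],[44,0]]
[[4,6],[20,0],[23,4],[33,11],[38,4],[45,0]]
[[4,6],[20,0],[23,4],[33,11],[38,6],[42,4],[45,0]]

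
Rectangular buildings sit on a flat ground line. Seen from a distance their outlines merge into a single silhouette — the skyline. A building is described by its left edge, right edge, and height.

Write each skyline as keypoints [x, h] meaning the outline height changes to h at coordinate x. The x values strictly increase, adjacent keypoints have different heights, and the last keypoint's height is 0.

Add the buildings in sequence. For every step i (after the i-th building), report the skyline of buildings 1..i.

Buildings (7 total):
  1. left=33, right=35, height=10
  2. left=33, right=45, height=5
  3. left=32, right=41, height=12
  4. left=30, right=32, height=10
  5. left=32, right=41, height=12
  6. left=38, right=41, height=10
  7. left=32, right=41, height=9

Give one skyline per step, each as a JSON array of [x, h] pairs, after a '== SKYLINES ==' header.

== SKYLINES ==
[[33,10],[35,0]]
[[33,10],[35,5],[45,0]]
[[32,12],[41,5],[45,0]]
[[30,10],[32,12],[41,5],[45,0]]
[[30,10],[32,12],[41,5],[45,0]]
[[30,10],[32,12],[41,5],[45,0]]
[[30,10],[32,12],[41,5],[45,0]]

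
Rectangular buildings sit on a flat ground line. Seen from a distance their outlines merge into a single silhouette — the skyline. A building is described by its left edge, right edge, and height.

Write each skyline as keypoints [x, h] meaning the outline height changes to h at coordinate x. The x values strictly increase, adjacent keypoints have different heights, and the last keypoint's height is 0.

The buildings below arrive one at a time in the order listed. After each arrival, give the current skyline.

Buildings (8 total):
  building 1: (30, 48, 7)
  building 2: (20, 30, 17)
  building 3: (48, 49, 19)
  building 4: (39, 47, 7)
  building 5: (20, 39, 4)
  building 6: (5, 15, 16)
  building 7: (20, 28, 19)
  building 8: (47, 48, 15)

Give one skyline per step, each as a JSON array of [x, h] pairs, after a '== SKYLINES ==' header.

== SKYLINES ==
[[30,7],[48,0]]
[[20,17],[30,7],[48,0]]
[[20,17],[30,7],[48,19],[49,0]]
[[20,17],[30,7],[48,19],[49,0]]
[[20,17],[30,7],[48,19],[49,0]]
[[5,16],[15,0],[20,17],[30,7],[48,19],[49,0]]
[[5,16],[15,0],[20,19],[28,17],[30,7],[48,19],[49,0]]
[[5,16],[15,0],[20,19],[28,17],[30,7],[47,15],[48,19],[49,0]]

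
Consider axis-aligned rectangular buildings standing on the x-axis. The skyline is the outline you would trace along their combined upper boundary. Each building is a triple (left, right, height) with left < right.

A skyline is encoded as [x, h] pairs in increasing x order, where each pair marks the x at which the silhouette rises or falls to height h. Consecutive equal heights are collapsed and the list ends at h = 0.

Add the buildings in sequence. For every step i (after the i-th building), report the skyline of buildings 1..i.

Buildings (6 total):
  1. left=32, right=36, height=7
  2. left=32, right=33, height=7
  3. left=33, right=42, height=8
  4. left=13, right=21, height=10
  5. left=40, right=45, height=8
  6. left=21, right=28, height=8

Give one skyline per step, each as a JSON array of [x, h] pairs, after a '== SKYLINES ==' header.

== SKYLINES ==
[[32,7],[36,0]]
[[32,7],[36,0]]
[[32,7],[33,8],[42,0]]
[[13,10],[21,0],[32,7],[33,8],[42,0]]
[[13,10],[21,0],[32,7],[33,8],[45,0]]
[[13,10],[21,8],[28,0],[32,7],[33,8],[45,0]]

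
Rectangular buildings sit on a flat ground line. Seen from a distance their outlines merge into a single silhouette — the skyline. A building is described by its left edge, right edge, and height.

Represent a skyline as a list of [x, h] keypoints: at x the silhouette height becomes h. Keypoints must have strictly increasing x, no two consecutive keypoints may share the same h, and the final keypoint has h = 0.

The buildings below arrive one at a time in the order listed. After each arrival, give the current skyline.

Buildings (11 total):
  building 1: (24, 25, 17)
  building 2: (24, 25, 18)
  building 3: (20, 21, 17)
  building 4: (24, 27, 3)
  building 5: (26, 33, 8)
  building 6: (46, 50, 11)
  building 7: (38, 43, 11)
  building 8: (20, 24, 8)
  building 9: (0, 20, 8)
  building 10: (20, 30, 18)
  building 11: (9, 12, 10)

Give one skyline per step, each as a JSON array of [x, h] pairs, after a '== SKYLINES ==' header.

== SKYLINES ==
[[24,17],[25,0]]
[[24,18],[25,0]]
[[20,17],[21,0],[24,18],[25,0]]
[[20,17],[21,0],[24,18],[25,3],[27,0]]
[[20,17],[21,0],[24,18],[25,3],[26,8],[33,0]]
[[20,17],[21,0],[24,18],[25,3],[26,8],[33,0],[46,11],[50,0]]
[[20,17],[21,0],[24,18],[25,3],[26,8],[33,0],[38,11],[43,0],[46,11],[50,0]]
[[20,17],[21,8],[24,18],[25,3],[26,8],[33,0],[38,11],[43,0],[46,11],[50,0]]
[[0,8],[20,17],[21,8],[24,18],[25,3],[26,8],[33,0],[38,11],[43,0],[46,11],[50,0]]
[[0,8],[20,18],[30,8],[33,0],[38,11],[43,0],[46,11],[50,0]]
[[0,8],[9,10],[12,8],[20,18],[30,8],[33,0],[38,11],[43,0],[46,11],[50,0]]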